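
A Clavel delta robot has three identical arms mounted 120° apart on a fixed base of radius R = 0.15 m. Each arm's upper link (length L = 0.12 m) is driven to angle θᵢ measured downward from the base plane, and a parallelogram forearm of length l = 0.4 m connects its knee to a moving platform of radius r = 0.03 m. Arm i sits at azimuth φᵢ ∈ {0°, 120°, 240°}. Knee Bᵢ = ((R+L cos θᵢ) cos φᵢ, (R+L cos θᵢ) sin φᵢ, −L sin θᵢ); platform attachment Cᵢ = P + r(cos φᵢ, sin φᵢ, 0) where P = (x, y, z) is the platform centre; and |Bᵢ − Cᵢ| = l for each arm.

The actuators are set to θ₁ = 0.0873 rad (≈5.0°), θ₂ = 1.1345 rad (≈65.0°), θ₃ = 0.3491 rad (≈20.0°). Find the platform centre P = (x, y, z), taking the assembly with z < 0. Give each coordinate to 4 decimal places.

arm 1 at φ=0.0°: e+L cos θ1 = 0.2395;  O1 = (0.2395, 0.0000, -0.0105)
O2 = (0.1707·cos120.0°, 0.1707·sin120.0°, -0.1088) = (-0.0854, 0.1478, -0.1088)
arm 3 at φ=240.0°: e+L cos θ3 = 0.2328;  O3 = (-0.1164, -0.2016, -0.0410)
|O₂|²−|O₁|² = -0.0165;  |O₃|²−|O₁|² = -0.0016
linear system: -0.6498x+0.2957y = -0.0165−-0.1966z; -0.7118x+-0.4032y = -0.0016−-0.0612z
det = 0.4724;  x = 0.0151+-0.2060z,  y = -0.0227+0.2121z
into |P−O₁|² = l²: 1.0874z² + 0.1038z + -0.1090 = 0;  Δ = 0.4849;  z = -0.3679 or 0.2725 → z<0 root = -0.3679
x = 0.0909, y = -0.1007

(0.0909, -0.1007, -0.3679)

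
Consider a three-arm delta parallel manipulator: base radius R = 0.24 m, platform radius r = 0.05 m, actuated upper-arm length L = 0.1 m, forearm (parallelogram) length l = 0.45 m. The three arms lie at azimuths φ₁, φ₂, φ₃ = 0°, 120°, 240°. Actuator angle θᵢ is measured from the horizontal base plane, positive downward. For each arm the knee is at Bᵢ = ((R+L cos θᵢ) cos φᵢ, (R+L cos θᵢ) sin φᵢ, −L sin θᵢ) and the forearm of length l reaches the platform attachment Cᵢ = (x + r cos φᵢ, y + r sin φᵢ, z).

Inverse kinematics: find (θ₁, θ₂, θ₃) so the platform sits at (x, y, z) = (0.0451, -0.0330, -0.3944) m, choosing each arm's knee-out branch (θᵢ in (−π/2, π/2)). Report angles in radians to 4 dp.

θ₁ = 0.1743, θ₂ = 0.7857, θ₃ = 0.4363

φ1=0.0° → target in arm frame (0.0451, -0.0330)
  A cos θ + B sin θ = C:  0.1449·cos θ + -0.3944·sin θ = 0.0743
  √(A²+B²)=0.4202;  θ1 = -1.2187+1.3930 ≈ 0.1743
φ2=120.0° → target in arm frame (-0.0511, -0.0226)
  A cos θ + B sin θ = C:  0.2411·cos θ + -0.3944·sin θ = -0.1085
  γ=atan2(-0.3944,0.2411)=-1.0221;  ψ=arccos(-0.2347)=1.8078;  θ2=γ+ψ≈0.7857
arm 3 (φ=240.0°): x'=0.0060, y'=0.0556
  A=0.1840, B=-0.3944, C=(l²−L²−A²−y'²−z²)/(2L)=0.0001
  γ=atan2(-0.3944,0.1840)=-1.1343;  ψ=arccos(0.0002)=1.5706;  θ3=γ+ψ≈0.4363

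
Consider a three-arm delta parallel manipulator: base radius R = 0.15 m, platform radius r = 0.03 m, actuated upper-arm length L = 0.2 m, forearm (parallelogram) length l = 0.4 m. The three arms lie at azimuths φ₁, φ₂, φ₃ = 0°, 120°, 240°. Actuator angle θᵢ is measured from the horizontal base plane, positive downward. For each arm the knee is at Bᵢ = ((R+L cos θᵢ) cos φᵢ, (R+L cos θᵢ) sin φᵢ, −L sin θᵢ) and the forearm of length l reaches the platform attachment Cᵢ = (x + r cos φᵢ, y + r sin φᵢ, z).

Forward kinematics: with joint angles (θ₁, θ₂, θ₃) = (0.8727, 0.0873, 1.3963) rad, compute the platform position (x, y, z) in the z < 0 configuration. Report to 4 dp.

(-0.0023, 0.2138, -0.3798)

S1 = (0.2486·cos0.0°, 0.2486·sin0.0°, -0.1532) = (0.2486, 0.0000, -0.1532)
S2 = (0.3192·cos120.0°, 0.3192·sin120.0°, -0.0174) = (-0.1596, 0.2765, -0.0174)
φ3=240.0°: virtual centre (-0.0774, -0.1340, -0.1970), radius l
|S₂|²−|S₁|² = 0.0170;  |S₃|²−|S₁|² = -0.0225
plane₁₂: -0.8163x+0.5529y+0.2716z = 0.0170
Cramer: x(z) = 0.0136+0.0421z;  y(z) = 0.0508-0.4289z
quadratic in z: (1.1858)z²+(0.2430)z+(-0.0788)=0, √Δ=0.6578 → z ∈ {-0.3798, 0.1749}; z = -0.3798 (taking z<0)
x = -0.0023, y = 0.2138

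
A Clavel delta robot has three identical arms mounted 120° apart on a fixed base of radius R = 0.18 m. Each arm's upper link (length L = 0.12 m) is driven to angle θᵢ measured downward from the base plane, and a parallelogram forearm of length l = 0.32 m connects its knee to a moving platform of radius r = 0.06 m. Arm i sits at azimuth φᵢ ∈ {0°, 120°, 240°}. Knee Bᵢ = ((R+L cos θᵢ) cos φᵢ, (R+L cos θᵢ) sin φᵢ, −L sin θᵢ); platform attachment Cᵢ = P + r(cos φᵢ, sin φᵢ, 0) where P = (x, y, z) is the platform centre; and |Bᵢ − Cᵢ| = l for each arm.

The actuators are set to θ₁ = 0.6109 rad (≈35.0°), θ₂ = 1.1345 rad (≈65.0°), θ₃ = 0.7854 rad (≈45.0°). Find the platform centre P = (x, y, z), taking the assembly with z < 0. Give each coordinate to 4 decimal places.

(0.0435, -0.0394, -0.3340)

arm 1 at φ=0.0°: e+L cos θ1 = 0.2183;  O1 = (0.2183, 0.0000, -0.0688)
O2 = (0.1707·cos120.0°, 0.1707·sin120.0°, -0.1088) = (-0.0854, 0.1478, -0.1088)
arm 3 at φ=240.0°: e+L cos θ3 = 0.2049;  O3 = (-0.1024, -0.1774, -0.0849)
|O₂|²−|O₁|² = -0.0114;  |O₃|²−|O₁|² = -0.0032
linear system: -0.6073x+0.2957y = -0.0114−-0.0799z; -0.6414x+-0.3548y = -0.0032−-0.0320z
det = 0.4051;  x = 0.0124+-0.0933z,  y = -0.0132+0.0784z
sphere 1 gives Az²+Bz+C=0 with A=1.0149, B=0.1740, C=-0.0551;  B²−4AC=0.2539;  roots -0.3340, 0.1625;  negative root z = -0.3340
x = 0.0435, y = -0.0394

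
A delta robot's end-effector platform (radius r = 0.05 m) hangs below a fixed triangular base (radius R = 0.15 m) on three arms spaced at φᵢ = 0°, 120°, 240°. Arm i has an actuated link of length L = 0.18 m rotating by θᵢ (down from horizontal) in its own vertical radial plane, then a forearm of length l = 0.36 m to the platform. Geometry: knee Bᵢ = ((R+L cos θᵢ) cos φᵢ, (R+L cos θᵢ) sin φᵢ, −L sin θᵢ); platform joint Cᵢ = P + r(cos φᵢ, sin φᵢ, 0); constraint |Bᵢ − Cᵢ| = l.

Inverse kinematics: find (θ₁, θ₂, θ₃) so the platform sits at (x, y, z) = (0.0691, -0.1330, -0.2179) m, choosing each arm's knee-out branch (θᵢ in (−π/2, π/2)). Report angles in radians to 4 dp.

rotate P by −φ1: (0.0691, -0.1330, -0.2179)
  e−x'=0.0309;  (l²−L²−(e−x')²−y'²−z²)/2L = 0.0863
  √(A²+B²)=0.2201;  θ1 = -1.4299+1.1677 ≈ -0.2622
arm 2 (φ=120.0°): x'=-0.1497, y'=0.0067
  A cos θ + B sin θ = C:  0.2497·cos θ + -0.2179·sin θ = -0.0353
  θ2 = atan2(B,A) + arccos(C/0.3314) = 0.9599
rotate P by −φ3: (0.0806, 0.1263, -0.2179)
  A=0.0194, B=-0.2179, C=(l²−L²−A²−y'²−z²)/(2L)=0.0927
  θ3 = atan2(B,A) + arccos(C/0.2188) = -0.3491

θ₁ = -0.2622, θ₂ = 0.9599, θ₃ = -0.3491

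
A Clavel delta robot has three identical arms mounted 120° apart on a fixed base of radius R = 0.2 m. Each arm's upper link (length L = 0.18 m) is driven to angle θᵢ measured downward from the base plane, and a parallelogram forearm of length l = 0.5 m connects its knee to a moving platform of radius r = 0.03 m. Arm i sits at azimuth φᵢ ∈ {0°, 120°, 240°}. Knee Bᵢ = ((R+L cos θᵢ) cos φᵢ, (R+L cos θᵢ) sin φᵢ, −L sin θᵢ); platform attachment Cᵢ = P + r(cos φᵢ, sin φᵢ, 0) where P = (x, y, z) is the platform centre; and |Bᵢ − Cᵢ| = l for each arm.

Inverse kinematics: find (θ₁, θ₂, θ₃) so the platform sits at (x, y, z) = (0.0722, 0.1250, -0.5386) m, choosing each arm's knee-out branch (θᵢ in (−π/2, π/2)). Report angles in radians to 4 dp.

rotate P by −φ1: (0.0722, 0.1250, -0.5386)
  e−x'=0.0978;  (l²−L²−(e−x')²−y'²−z²)/2L = -0.2713
  θ1 = atan2(B,A) + arccos(C/0.5474) = 0.6982
rotate P by −φ2: (0.0722, -0.1250, -0.5386)
  e−x'=0.0978;  (l²−L²−(e−x')²−y'²−z²)/2L = -0.2714
  θ2 = atan2(B,A) + arccos(C/0.5474) = 0.6984
arm 3 (φ=240.0°): x'=-0.1444, y'=0.0000
  A=0.3144, B=-0.5386, C=(l²−L²−A²−y'²−z²)/(2L)=-0.4759
  √(A²+B²)=0.6236;  θ3 = -1.0425+2.4388 ≈ 1.3963

θ₁ = 0.6982, θ₂ = 0.6984, θ₃ = 1.3963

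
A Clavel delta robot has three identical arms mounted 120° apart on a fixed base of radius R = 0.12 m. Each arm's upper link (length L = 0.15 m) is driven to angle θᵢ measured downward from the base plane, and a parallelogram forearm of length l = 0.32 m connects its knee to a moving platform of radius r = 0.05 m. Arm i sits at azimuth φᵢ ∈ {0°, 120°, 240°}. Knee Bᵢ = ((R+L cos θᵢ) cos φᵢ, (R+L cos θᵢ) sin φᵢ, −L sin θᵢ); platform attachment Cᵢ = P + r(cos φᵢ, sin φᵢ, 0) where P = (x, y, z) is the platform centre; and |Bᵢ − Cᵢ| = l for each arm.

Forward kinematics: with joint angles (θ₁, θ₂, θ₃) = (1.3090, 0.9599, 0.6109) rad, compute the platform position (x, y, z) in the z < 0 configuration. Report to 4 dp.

(-0.0985, -0.0493, -0.3836)

arm 1 at φ=0.0°: e+L cos θ1 = 0.1088;  centre 1 = (0.1088, 0.0000, -0.1449)
arm 2 at φ=120.0°: e+L cos θ2 = 0.1560;  centre 2 = (-0.0780, 0.1351, -0.1229)
arm 3 at φ=240.0°: e+L cos θ3 = 0.1929;  centre 3 = (-0.0964, -0.1670, -0.0860)
subtract pairs → two planes through P
[-0.3737 0.2703 0.0440]·P = 0.0066;  [-0.4105 -0.3341 0.1177]·P = 0.0118
det = 0.2358;  x = -0.0229+0.1973z,  y = -0.0071+0.1099z
into |P−centre ₁|² = l²: 1.0510z² + 0.2362z + -0.0640 = 0;  Δ = 0.3249;  z = -0.3836 or 0.1588 → z<0 root = -0.3836
x = -0.0985, y = -0.0493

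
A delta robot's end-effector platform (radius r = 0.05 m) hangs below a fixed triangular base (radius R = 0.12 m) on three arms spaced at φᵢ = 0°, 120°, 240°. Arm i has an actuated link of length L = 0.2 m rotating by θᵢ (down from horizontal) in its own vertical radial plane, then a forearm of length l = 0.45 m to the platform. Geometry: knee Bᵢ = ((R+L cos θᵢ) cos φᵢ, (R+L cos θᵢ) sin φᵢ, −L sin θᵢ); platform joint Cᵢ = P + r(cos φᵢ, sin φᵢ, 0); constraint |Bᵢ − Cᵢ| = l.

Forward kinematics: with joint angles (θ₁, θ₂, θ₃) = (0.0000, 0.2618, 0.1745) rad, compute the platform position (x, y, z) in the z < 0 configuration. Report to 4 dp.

S1 = (0.2700·cos0.0°, 0.2700·sin0.0°, 0.0000) = (0.2700, 0.0000, 0.0000)
S2 = (0.2632·cos120.0°, 0.2632·sin120.0°, -0.0518) = (-0.1316, 0.2279, -0.0518)
S3 = (0.2670·cos240.0°, 0.2670·sin240.0°, -0.0347) = (-0.1335, -0.2312, -0.0347)
|S₂|²−|S₁|² = -0.0010;  |S₃|²−|S₁|² = -0.0004
plane₁₂: -0.8032x+0.4559y+-0.1035z = -0.0010
det = 0.7392;  x = 0.0009+-0.1076z,  y = -0.0006+0.0376z
sphere 1 gives Az²+Bz+C=0 with A=1.0130, B=0.0579, C=-0.1301;  B²−4AC=0.5304;  roots -0.3880, 0.3309;  negative root z = -0.3880
x = 0.0426, y = -0.0152

(0.0426, -0.0152, -0.3880)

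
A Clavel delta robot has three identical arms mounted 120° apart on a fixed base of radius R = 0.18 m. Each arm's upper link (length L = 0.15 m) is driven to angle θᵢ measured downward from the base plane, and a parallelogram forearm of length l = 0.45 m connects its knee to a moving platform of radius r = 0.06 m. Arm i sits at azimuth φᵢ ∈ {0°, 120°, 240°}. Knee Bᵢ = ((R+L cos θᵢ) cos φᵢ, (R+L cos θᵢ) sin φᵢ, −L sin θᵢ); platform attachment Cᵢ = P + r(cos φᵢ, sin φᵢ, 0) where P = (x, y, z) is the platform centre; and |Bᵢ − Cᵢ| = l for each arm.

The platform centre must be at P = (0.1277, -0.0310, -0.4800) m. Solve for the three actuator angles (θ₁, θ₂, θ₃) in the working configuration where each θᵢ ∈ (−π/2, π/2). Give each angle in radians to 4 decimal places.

φ1=0.0° → target in arm frame (0.1277, -0.0310)
  e−x'=-0.0077;  (l²−L²−(e−x')²−y'²−z²)/2L = -0.1714
  √(A²+B²)=0.4801;  θ1 = -1.5868+1.9359 ≈ 0.3491
rotate P by −φ2: (-0.0907, -0.0951, -0.4800)
  A cos θ + B sin θ = C:  0.2107·cos θ + -0.4800·sin θ = -0.3461
  γ=atan2(-0.4800,0.2107)=-1.1572;  ψ=arccos(-0.6603)=2.2920;  θ2=γ+ψ≈1.1348
rotate P by −φ3: (-0.0370, 0.1261, -0.4800)
  A cos θ + B sin θ = C:  0.1570·cos θ + -0.4800·sin θ = -0.3032
  γ=atan2(-0.4800,0.1570)=-1.2547;  ψ=arccos(-0.6003)=2.2147;  θ3=γ+ψ≈0.9600

θ₁ = 0.3491, θ₂ = 1.1348, θ₃ = 0.9600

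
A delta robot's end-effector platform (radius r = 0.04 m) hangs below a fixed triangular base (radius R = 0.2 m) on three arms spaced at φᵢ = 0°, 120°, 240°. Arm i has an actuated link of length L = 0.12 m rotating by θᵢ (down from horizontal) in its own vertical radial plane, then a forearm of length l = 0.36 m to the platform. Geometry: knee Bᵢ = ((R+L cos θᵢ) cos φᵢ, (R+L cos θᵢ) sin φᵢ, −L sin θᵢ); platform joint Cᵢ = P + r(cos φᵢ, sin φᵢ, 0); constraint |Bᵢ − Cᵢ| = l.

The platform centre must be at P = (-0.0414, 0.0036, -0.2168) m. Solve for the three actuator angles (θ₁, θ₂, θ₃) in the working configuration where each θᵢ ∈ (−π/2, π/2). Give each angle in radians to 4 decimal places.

arm 1 (φ=0.0°): x'=-0.0414, y'=0.0036
  A cos θ + B sin θ = C:  0.2014·cos θ + -0.2168·sin θ = 0.1151
  γ=atan2(-0.2168,0.2014)=-0.8222;  ψ=arccos(0.3890)=1.1713;  θ1=γ+ψ≈0.3491
φ2=120.0° → target in arm frame (0.0238, 0.0341)
  A cos θ + B sin θ = C:  0.1362·cos θ + -0.2168·sin θ = 0.2021
  γ=atan2(-0.2168,0.1362)=-1.0099;  ψ=arccos(0.7892)=0.6613;  θ2=γ+ψ≈-0.3486
rotate P by −φ3: (0.0176, -0.0377, -0.2168)
  e−x'=0.1424;  (l²−L²−(e−x')²−y'²−z²)/2L = 0.1937
  θ3 = atan2(B,A) + arccos(C/0.2594) = -0.2622

θ₁ = 0.3491, θ₂ = -0.3486, θ₃ = -0.2622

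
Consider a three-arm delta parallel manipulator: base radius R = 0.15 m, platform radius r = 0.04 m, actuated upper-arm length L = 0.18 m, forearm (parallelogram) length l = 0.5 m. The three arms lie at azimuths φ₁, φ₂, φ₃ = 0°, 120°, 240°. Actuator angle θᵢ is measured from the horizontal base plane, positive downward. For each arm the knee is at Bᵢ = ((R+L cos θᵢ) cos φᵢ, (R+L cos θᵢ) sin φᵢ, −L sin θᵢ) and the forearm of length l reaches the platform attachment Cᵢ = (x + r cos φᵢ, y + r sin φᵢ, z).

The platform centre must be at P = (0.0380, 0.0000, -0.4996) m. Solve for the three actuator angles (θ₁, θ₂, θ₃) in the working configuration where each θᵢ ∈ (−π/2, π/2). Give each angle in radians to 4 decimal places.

θ₁ = 0.3492, θ₂ = 0.5237, θ₃ = 0.5237

φ1=0.0° → target in arm frame (0.0380, 0.0000)
  e−x'=0.0720;  (l²−L²−(e−x')²−y'²−z²)/2L = -0.1033
  θ1 = atan2(B,A) + arccos(C/0.5048) = 0.3492
arm 2 (φ=120.0°): x'=-0.0190, y'=-0.0329
  A=0.1290, B=-0.4996, C=(l²−L²−A²−y'²−z²)/(2L)=-0.1381
  √(A²+B²)=0.5160;  θ2 = -1.3181+1.8418 ≈ 0.5237
rotate P by −φ3: (-0.0190, 0.0329, -0.4996)
  e−x'=0.1290;  (l²−L²−(e−x')²−y'²−z²)/2L = -0.1381
  γ=atan2(-0.4996,0.1290)=-1.3181;  ψ=arccos(-0.2677)=1.8418;  θ3=γ+ψ≈0.5237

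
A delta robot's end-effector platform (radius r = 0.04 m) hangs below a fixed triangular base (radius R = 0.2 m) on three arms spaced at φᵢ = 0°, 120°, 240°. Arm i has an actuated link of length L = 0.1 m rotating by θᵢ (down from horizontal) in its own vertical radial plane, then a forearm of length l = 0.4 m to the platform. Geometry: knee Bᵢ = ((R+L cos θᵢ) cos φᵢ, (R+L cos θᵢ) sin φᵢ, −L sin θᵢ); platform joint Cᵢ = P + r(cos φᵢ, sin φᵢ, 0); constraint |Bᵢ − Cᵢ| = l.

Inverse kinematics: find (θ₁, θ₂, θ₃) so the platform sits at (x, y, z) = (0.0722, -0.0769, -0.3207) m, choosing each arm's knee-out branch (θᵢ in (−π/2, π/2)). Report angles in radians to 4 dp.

arm 1 (φ=0.0°): x'=0.0722, y'=-0.0769
  A cos θ + B sin θ = C:  0.0878·cos θ + -0.3207·sin θ = 0.1676
  √(A²+B²)=0.3325;  θ1 = -1.3036+1.0423 ≈ -0.2612
φ2=120.0° → target in arm frame (-0.1027, -0.0241)
  e−x'=0.2627;  (l²−L²−(e−x')²−y'²−z²)/2L = -0.1122
  √(A²+B²)=0.4146;  θ2 = -0.8845+1.8448 ≈ 0.9603
φ3=240.0° → target in arm frame (0.0305, 0.1010)
  A cos θ + B sin θ = C:  0.1295·cos θ + -0.3207·sin θ = 0.1009
  θ3 = atan2(B,A) + arccos(C/0.3459) = 0.0877

θ₁ = -0.2612, θ₂ = 0.9603, θ₃ = 0.0877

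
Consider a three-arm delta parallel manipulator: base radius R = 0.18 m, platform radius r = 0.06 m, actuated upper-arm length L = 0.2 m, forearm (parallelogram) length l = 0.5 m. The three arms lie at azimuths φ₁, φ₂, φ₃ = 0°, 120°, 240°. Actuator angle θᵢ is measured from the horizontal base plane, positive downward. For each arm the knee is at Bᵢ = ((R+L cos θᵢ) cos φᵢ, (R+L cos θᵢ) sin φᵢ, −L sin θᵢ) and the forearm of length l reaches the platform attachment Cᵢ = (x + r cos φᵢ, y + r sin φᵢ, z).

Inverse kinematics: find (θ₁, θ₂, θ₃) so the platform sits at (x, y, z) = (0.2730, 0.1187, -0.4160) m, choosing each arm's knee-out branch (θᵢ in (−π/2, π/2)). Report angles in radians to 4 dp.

θ₁ = -0.3493, θ₂ = 0.7852, θ₃ = 1.3088

φ1=0.0° → target in arm frame (0.2730, 0.1187)
  A=-0.1530, B=-0.4160, C=(l²−L²−A²−y'²−z²)/(2L)=-0.0014
  θ1 = atan2(B,A) + arccos(C/0.4432) = -0.3493
φ2=120.0° → target in arm frame (-0.0337, -0.2958)
  A cos θ + B sin θ = C:  0.1537·cos θ + -0.4160·sin θ = -0.1854
  θ2 = atan2(B,A) + arccos(C/0.4435) = 0.7852
φ3=240.0° → target in arm frame (-0.2393, 0.1771)
  e−x'=0.3593;  (l²−L²−(e−x')²−y'²−z²)/2L = -0.3088
  θ3 = atan2(B,A) + arccos(C/0.5497) = 1.3088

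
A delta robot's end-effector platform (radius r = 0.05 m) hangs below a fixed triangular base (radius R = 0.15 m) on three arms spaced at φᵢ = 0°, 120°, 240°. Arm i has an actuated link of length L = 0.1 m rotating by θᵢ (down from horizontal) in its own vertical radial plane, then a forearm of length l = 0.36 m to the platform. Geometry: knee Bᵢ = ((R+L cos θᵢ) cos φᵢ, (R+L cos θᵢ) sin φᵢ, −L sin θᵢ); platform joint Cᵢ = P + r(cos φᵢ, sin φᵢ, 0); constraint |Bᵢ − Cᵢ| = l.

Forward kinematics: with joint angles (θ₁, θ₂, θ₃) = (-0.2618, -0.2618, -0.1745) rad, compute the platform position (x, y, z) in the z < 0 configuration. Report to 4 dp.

arm 1 at φ=0.0°: e+L cos θ1 = 0.1966;  centre 1 = (0.1966, 0.0000, 0.0259)
φ2=120.0°: virtual centre (-0.0983, 0.1703, 0.0259), radius l
φ3=240.0°: virtual centre (-0.0992, -0.1719, 0.0174), radius l
eliminate P² terms by subtracting sphere 1 from 2 and 3
plane₁₂: -0.5898x+0.3405y+0.0000z = 0.0000
Cramer: x(z) = -0.0003-0.0144z;  y(z) = -0.0006-0.0249z
sphere 1 gives Az²+Bz+C=0 with A=1.0008, B=-0.0461, C=-0.0902;  B²−4AC=0.3630;  roots -0.2780, 0.3240;  negative root z = -0.2780
x = 0.0037, y = 0.0064

(0.0037, 0.0064, -0.2780)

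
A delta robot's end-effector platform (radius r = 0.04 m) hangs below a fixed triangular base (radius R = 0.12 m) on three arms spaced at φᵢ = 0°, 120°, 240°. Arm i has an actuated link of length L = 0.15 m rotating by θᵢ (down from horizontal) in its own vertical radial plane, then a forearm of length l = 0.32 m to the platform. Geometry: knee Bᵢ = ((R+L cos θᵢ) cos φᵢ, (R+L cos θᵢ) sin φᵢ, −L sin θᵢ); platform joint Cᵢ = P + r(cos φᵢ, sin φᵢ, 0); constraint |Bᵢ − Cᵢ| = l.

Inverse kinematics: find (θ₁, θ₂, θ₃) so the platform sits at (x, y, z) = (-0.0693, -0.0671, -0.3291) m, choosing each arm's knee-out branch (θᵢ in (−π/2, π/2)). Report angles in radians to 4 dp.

arm 1 (φ=0.0°): x'=-0.0693, y'=-0.0671
  e−x'=0.1493;  (l²−L²−(e−x')²−y'²−z²)/2L = -0.1840
  θ1 = atan2(B,A) + arccos(C/0.3614) = 0.9601
rotate P by −φ2: (-0.0235, 0.0936, -0.3291)
  e−x'=0.1035;  (l²−L²−(e−x')²−y'²−z²)/2L = -0.1596
  √(A²+B²)=0.3450;  θ2 = -1.2662+2.0516 ≈ 0.7854
arm 3 (φ=240.0°): x'=0.0928, y'=-0.0265
  e−x'=-0.0128;  (l²−L²−(e−x')²−y'²−z²)/2L = -0.0976
  √(A²+B²)=0.3293;  θ3 = -1.6096+1.8716 ≈ 0.2620

θ₁ = 0.9601, θ₂ = 0.7854, θ₃ = 0.2620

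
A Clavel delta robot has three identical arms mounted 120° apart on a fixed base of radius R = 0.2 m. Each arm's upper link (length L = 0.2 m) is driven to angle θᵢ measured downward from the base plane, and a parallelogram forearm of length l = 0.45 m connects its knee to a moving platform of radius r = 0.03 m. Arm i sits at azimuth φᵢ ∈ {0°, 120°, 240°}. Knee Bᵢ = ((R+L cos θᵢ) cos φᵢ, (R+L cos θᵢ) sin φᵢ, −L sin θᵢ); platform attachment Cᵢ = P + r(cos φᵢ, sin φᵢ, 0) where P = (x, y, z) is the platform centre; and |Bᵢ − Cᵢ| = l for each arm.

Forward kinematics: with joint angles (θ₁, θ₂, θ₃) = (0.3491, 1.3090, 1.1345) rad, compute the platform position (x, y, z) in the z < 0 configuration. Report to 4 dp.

arm 1 at φ=0.0°: e+L cos θ1 = 0.3579;  O1 = (0.3579, 0.0000, -0.0684)
φ2=120.0°: virtual centre (-0.1109, 0.1921, -0.1932), radius l
arm 3 at φ=240.0°: e+L cos θ3 = 0.2545;  O3 = (-0.1273, -0.2204, -0.1813)
eliminate P² terms by subtracting sphere 1 from 2 and 3
linear system: -0.9376x+0.3841y = -0.0463−-0.2495z; -0.9704x+-0.4408y = -0.0352−-0.2257z
Cramer: x(z) = 0.0431-0.2502z;  y(z) = -0.0152+0.0388z
into |P−O₁|² = l²: 1.0641z² + 0.2932z + -0.0985 = 0;  Δ = 0.5052;  z = -0.4717 or 0.1962 → z<0 root = -0.4717
x = 0.1612, y = -0.0335

(0.1612, -0.0335, -0.4717)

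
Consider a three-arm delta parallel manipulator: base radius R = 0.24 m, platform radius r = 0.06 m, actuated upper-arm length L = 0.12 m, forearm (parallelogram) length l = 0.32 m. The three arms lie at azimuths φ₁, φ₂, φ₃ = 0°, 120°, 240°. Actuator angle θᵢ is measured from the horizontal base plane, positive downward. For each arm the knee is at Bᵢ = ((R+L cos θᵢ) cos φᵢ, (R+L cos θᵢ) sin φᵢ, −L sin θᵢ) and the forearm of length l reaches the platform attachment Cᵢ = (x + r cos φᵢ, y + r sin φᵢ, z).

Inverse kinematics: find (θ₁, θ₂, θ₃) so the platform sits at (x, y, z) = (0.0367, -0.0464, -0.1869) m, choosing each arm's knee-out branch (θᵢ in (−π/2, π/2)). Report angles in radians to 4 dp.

θ₁ = 0.0867, θ₂ = 0.9599, θ₃ = 0.2623

φ1=0.0° → target in arm frame (0.0367, -0.0464)
  e−x'=0.1433;  (l²−L²−(e−x')²−y'²−z²)/2L = 0.1266
  θ1 = atan2(B,A) + arccos(C/0.2355) = 0.0867
arm 2 (φ=120.0°): x'=-0.0585, y'=-0.0086
  A cos θ + B sin θ = C:  0.2385·cos θ + -0.1869·sin θ = -0.0163
  θ2 = atan2(B,A) + arccos(C/0.3030) = 0.9599
arm 3 (φ=240.0°): x'=0.0218, y'=0.0550
  A cos θ + B sin θ = C:  0.1582·cos θ + -0.1869·sin θ = 0.1043
  γ=atan2(-0.1869,0.1582)=-0.8685;  ψ=arccos(0.4259)=1.1308;  θ3=γ+ψ≈0.2623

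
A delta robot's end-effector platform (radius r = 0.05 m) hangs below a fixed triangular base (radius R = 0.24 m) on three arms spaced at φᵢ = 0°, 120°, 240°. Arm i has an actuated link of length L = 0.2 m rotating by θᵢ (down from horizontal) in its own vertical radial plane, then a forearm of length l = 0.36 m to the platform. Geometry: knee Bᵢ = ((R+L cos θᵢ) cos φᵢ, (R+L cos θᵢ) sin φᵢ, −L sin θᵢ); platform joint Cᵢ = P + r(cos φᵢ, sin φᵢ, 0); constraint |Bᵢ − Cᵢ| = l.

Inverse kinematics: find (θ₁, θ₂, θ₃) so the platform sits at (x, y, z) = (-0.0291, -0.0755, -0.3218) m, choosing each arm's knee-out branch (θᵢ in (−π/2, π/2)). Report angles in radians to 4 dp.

φ1=0.0° → target in arm frame (-0.0291, -0.0755)
  A=0.2191, B=-0.3218, C=(l²−L²−A²−y'²−z²)/(2L)=-0.1692
  √(A²+B²)=0.3893;  θ1 = -0.9730+2.0203 ≈ 1.0472
φ2=120.0° → target in arm frame (-0.0508, 0.0630)
  A cos θ + B sin θ = C:  0.2408·cos θ + -0.3218·sin θ = -0.1898
  √(A²+B²)=0.4019;  θ2 = -0.9283+2.0626 ≈ 1.1343
φ3=240.0° → target in arm frame (0.0799, 0.0125)
  e−x'=0.1101;  (l²−L²−(e−x')²−y'²−z²)/2L = -0.0656
  γ=atan2(-0.3218,0.1101)=-1.2412;  ψ=arccos(-0.1928)=1.7648;  θ3=γ+ψ≈0.5236

θ₁ = 1.0472, θ₂ = 1.1343, θ₃ = 0.5236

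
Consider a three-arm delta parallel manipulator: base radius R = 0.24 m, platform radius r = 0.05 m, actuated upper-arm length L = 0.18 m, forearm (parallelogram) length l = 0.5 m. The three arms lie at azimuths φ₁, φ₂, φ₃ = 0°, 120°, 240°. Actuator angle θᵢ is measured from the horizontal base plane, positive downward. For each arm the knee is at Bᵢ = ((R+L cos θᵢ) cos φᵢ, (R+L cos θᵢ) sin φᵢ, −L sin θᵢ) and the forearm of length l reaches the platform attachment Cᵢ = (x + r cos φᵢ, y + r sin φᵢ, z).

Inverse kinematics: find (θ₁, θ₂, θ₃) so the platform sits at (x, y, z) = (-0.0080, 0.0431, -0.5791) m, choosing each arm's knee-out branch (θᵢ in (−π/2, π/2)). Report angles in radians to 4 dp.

rotate P by −φ1: (-0.0080, 0.0431, -0.5791)
  e−x'=0.1980;  (l²−L²−(e−x')²−y'²−z²)/2L = -0.4412
  γ=atan2(-0.5791,0.1980)=-1.2413;  ψ=arccos(-0.7208)=2.3758;  θ1=γ+ψ≈1.1345
rotate P by −φ2: (0.0413, -0.0146, -0.5791)
  A=0.1487, B=-0.5791, C=(l²−L²−A²−y'²−z²)/(2L)=-0.3891
  √(A²+B²)=0.5979;  θ2 = -1.3195+2.2794 ≈ 0.9599
arm 3 (φ=240.0°): x'=-0.0333, y'=-0.0285
  e−x'=0.2233;  (l²−L²−(e−x')²−y'²−z²)/2L = -0.4679
  γ=atan2(-0.5791,0.2233)=-1.2027;  ψ=arccos(-0.7539)=2.4247;  θ3=γ+ψ≈1.2220

θ₁ = 1.1345, θ₂ = 0.9599, θ₃ = 1.2220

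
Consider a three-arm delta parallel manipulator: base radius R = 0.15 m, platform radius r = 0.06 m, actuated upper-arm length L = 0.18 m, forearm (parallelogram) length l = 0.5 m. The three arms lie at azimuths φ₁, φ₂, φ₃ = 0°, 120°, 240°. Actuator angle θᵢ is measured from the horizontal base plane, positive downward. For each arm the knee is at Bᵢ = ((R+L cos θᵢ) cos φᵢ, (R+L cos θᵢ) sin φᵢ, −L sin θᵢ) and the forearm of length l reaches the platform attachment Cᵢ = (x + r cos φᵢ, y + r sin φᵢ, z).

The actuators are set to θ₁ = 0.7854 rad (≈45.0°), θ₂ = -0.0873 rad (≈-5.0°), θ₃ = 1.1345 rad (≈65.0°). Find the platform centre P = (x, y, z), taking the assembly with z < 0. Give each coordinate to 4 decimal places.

φ1=0.0°: virtual centre (0.2173, 0.0000, -0.1273), radius l
arm 2 at φ=120.0°: ρ2 = 0.2693;  S2 = (-0.1347, 0.2332, 0.0157)
arm 3 at φ=240.0°: ρ3 = 0.1661;  S3 = (-0.0830, -0.1438, -0.1631)
subtract pairs → two planes through P
[-0.7039 0.4665 0.2859]·P = 0.0094;  [-0.6006 -0.2876 -0.0717]·P = -0.0092
det = 0.4826;  x = 0.0033+0.1011z,  y = 0.0251+-0.4605z
sphere 1 gives Az²+Bz+C=0 with A=1.2222, B=0.1882, C=-0.1874;  B²−4AC=0.9516;  roots -0.4760, 0.3221;  negative root z = -0.4760
x = -0.0448, y = 0.2443

(-0.0448, 0.2443, -0.4760)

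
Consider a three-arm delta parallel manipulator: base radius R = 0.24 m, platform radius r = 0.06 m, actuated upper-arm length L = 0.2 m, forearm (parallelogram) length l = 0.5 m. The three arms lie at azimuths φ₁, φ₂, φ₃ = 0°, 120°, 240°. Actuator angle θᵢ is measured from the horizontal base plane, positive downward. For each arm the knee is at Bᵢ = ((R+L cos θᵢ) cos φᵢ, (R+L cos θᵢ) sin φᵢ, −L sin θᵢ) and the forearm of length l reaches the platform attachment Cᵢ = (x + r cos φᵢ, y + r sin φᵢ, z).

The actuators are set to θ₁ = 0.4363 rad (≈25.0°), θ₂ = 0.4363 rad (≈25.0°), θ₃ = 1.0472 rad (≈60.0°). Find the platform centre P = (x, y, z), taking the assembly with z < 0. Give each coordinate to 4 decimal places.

arm 1 at φ=0.0°: (R−r)+L cos θ1 = 0.3613;  O1 = (0.3613, 0.0000, -0.0845)
O2 = (0.3613·cos120.0°, 0.3613·sin120.0°, -0.0845) = (-0.1806, 0.3129, -0.0845)
arm 3 at φ=240.0°: (R−r)+L cos θ3 = 0.2800;  O3 = (-0.1400, -0.2425, -0.1732)
|O₂|²−|O₁|² = 0.0000;  |O₃|²−|O₁|² = -0.0293
[-1.0838 0.6257 0.0000]·P = 0.0000;  [-1.0025 -0.4850 -0.1774]·P = -0.0293
det = 1.1529;  x = 0.0159+-0.0963z,  y = 0.0275+-0.1667z
sphere 1 gives Az²+Bz+C=0 with A=1.0371, B=0.2264, C=-0.1228;  B²−4AC=0.5607;  roots -0.4701, 0.2519;  negative root z = -0.4701
x = 0.0611, y = 0.1059

(0.0611, 0.1059, -0.4701)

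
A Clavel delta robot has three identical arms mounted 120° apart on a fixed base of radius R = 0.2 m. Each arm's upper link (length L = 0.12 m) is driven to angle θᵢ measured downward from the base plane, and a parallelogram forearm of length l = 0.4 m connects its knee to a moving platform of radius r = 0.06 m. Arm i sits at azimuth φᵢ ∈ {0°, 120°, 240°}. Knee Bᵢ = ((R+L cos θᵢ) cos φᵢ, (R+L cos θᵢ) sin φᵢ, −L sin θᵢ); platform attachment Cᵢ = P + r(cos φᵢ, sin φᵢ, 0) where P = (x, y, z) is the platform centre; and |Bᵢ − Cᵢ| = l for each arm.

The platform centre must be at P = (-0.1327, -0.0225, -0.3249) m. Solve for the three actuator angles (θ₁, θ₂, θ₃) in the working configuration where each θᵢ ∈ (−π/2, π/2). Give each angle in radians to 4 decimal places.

θ₁ = 1.0475, θ₂ = 0.0876, θ₃ = -0.1747

arm 1 (φ=0.0°): x'=-0.1327, y'=-0.0225
  A cos θ + B sin θ = C:  0.2727·cos θ + -0.3249·sin θ = -0.1451
  θ1 = atan2(B,A) + arccos(C/0.4242) = 1.0475
rotate P by −φ2: (0.0469, 0.1262, -0.3249)
  A=0.0931, B=-0.3249, C=(l²−L²−A²−y'²−z²)/(2L)=0.0644
  √(A²+B²)=0.3380;  θ2 = -1.2916+1.3792 ≈ 0.0876
φ3=240.0° → target in arm frame (0.0858, -0.1037)
  A=0.0542, B=-0.3249, C=(l²−L²−A²−y'²−z²)/(2L)=0.1098
  θ3 = atan2(B,A) + arccos(C/0.3294) = -0.1747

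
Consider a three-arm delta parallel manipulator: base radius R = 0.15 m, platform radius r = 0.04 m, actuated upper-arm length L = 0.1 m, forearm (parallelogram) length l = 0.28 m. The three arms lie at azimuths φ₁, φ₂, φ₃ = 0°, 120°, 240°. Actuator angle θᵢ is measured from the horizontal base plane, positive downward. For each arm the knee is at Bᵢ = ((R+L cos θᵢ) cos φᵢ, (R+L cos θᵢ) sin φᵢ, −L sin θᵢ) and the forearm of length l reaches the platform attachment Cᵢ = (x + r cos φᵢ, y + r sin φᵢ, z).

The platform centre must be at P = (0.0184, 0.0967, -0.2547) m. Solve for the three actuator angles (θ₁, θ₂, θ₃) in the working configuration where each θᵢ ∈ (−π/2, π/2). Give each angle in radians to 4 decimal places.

rotate P by −φ1: (0.0184, 0.0967, -0.2547)
  A=0.0916, B=-0.2547, C=(l²−L²−A²−y'²−z²)/(2L)=-0.0711
  θ1 = atan2(B,A) + arccos(C/0.2707) = 0.6109
rotate P by −φ2: (0.0745, -0.0643, -0.2547)
  A=0.0355, B=-0.2547, C=(l²−L²−A²−y'²−z²)/(2L)=-0.0093
  θ2 = atan2(B,A) + arccos(C/0.2572) = 0.1745
arm 3 (φ=240.0°): x'=-0.0929, y'=-0.0324
  A=0.2029, B=-0.2547, C=(l²−L²−A²−y'²−z²)/(2L)=-0.1935
  θ3 = atan2(B,A) + arccos(C/0.3257) = 1.3092

θ₁ = 0.6109, θ₂ = 0.1745, θ₃ = 1.3092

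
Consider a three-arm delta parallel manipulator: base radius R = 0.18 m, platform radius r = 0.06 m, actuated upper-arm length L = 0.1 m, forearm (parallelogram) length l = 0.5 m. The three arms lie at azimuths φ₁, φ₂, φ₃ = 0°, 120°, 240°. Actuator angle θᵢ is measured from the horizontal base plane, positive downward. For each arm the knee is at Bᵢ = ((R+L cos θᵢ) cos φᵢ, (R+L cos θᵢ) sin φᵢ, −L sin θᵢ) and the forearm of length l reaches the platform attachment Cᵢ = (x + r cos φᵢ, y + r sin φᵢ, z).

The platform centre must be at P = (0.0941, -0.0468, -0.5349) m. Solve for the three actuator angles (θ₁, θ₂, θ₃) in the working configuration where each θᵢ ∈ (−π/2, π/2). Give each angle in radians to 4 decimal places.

arm 1 (φ=0.0°): x'=0.0941, y'=-0.0468
  A cos θ + B sin θ = C:  0.0259·cos θ + -0.5349·sin θ = -0.2449
  √(A²+B²)=0.5355;  θ1 = -1.5224+2.0458 ≈ 0.5233
rotate P by −φ2: (-0.0876, -0.0581, -0.5349)
  A=0.2076, B=-0.5349, C=(l²−L²−A²−y'²−z²)/(2L)=-0.4629
  γ=atan2(-0.5349,0.2076)=-1.2006;  ψ=arccos(-0.8068)=2.5095;  θ2=γ+ψ≈1.3089
arm 3 (φ=240.0°): x'=-0.0065, y'=0.1049
  A=0.1265, B=-0.5349, C=(l²−L²−A²−y'²−z²)/(2L)=-0.3656
  √(A²+B²)=0.5497;  θ3 = -1.3385+2.2986 ≈ 0.9600

θ₁ = 0.5233, θ₂ = 1.3089, θ₃ = 0.9600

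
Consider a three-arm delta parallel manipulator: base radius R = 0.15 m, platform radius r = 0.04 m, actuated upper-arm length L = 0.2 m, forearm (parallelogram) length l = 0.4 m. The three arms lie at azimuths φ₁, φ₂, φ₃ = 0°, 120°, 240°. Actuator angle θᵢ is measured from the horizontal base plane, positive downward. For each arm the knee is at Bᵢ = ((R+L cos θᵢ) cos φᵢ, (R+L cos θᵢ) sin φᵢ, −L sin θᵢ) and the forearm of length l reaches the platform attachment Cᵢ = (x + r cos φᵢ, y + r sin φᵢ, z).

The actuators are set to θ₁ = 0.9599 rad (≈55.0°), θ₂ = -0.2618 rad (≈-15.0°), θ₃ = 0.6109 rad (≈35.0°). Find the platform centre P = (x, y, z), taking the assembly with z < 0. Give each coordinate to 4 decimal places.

O1 = (0.2247·cos0.0°, 0.2247·sin0.0°, -0.1638) = (0.2247, 0.0000, -0.1638)
O2 = (0.3032·cos120.0°, 0.3032·sin120.0°, 0.0518) = (-0.1516, 0.2626, 0.0518)
O3 = (0.2738·cos240.0°, 0.2738·sin240.0°, -0.1147) = (-0.1369, -0.2371, -0.1147)
eliminate P² terms by subtracting sphere 1 from 2 and 3
[-0.7526 0.5251 0.4312]·P = 0.0173;  [-0.7233 -0.4743 0.0982]·P = 0.0108
Cramer: x(z) = -0.0188+0.3476z;  y(z) = 0.0059-0.3230z
into |P−O₁|² = l²: 1.2251z² + 0.1545z + -0.0738 = 0;  Δ = 0.3856;  z = -0.3165 or 0.1904 → z<0 root = -0.3165
x = -0.1288, y = 0.1081

(-0.1288, 0.1081, -0.3165)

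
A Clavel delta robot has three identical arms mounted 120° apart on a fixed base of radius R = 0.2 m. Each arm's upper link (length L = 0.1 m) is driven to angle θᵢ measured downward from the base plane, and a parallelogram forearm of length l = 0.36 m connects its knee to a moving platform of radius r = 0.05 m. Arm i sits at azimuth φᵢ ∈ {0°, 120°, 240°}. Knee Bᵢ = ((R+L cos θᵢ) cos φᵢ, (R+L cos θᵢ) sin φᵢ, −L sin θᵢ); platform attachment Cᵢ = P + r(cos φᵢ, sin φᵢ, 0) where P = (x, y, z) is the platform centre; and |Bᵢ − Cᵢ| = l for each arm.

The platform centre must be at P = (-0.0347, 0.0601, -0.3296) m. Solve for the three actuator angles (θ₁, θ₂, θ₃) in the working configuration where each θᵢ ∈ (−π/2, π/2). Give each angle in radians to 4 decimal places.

θ₁ = 0.8728, θ₂ = 0.1740, θ₃ = 0.8728

rotate P by −φ1: (-0.0347, 0.0601, -0.3296)
  e−x'=0.1847;  (l²−L²−(e−x')²−y'²−z²)/2L = -0.1338
  θ1 = atan2(B,A) + arccos(C/0.3778) = 0.8728
arm 2 (φ=120.0°): x'=0.0694, y'=0.0000
  A=0.0806, B=-0.3296, C=(l²−L²−A²−y'²−z²)/(2L)=0.0223
  γ=atan2(-0.3296,0.0806)=-1.3310;  ψ=arccos(0.0658)=1.5049;  θ2=γ+ψ≈0.1740
rotate P by −φ3: (-0.0347, -0.0601, -0.3296)
  e−x'=0.1847;  (l²−L²−(e−x')²−y'²−z²)/2L = -0.1338
  θ3 = atan2(B,A) + arccos(C/0.3778) = 0.8728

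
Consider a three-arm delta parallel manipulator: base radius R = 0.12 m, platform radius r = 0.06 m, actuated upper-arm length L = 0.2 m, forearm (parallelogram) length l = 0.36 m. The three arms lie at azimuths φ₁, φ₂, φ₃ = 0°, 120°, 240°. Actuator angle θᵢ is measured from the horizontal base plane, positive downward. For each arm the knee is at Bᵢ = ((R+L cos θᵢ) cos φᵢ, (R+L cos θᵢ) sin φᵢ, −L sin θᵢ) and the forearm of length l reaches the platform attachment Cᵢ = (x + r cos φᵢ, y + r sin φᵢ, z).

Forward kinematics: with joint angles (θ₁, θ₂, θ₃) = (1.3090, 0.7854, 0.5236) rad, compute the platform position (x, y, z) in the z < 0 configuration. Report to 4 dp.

(-0.1641, -0.0444, -0.4202)

O1 = (0.1118·cos0.0°, 0.1118·sin0.0°, -0.1932) = (0.1118, 0.0000, -0.1932)
O2 = (0.2014·cos120.0°, 0.2014·sin120.0°, -0.1414) = (-0.1007, 0.1744, -0.1414)
φ3=240.0°: virtual centre (-0.1166, -0.2020, -0.1000), radius l
|O₂|²−|O₁|² = 0.0108;  |O₃|²−|O₁|² = 0.0146
plane₁₂: -0.4249x+0.3489y+0.1035z = 0.0108
det = 0.3310;  x = -0.0285+0.3228z,  y = -0.0039+0.0964z
into |P−O₁|² = l²: 1.1135z² + 0.2951z + -0.0726 = 0;  Δ = 0.4104;  z = -0.4202 or 0.1552 → z<0 root = -0.4202
x = -0.1641, y = -0.0444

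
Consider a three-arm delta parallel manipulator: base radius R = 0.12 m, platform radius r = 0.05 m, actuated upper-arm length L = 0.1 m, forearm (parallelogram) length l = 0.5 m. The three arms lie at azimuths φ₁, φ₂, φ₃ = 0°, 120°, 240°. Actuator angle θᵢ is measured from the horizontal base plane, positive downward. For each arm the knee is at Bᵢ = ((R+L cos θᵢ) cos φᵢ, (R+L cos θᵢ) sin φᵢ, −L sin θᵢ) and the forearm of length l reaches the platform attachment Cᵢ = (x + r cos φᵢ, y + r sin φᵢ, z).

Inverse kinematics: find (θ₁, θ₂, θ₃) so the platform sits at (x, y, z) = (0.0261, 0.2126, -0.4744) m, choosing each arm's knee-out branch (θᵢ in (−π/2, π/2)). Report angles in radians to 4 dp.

θ₁ = 0.4368, θ₂ = -0.0871, θ₃ = 1.1348

rotate P by −φ1: (0.0261, 0.2126, -0.4744)
  e−x'=0.0439;  (l²−L²−(e−x')²−y'²−z²)/2L = -0.1609
  √(A²+B²)=0.4764;  θ1 = -1.4785+1.9153 ≈ 0.4368
rotate P by −φ2: (0.1711, -0.1289, -0.4744)
  e−x'=-0.1011;  (l²−L²−(e−x')²−y'²−z²)/2L = -0.0594
  γ=atan2(-0.4744,-0.1011)=-1.7807;  ψ=arccos(-0.1225)=1.6936;  θ2=γ+ψ≈-0.0871
arm 3 (φ=240.0°): x'=-0.1972, y'=-0.0837
  e−x'=0.2672;  (l²−L²−(e−x')²−y'²−z²)/2L = -0.3172
  γ=atan2(-0.4744,0.2672)=-1.0579;  ψ=arccos(-0.5826)=2.1927;  θ3=γ+ψ≈1.1348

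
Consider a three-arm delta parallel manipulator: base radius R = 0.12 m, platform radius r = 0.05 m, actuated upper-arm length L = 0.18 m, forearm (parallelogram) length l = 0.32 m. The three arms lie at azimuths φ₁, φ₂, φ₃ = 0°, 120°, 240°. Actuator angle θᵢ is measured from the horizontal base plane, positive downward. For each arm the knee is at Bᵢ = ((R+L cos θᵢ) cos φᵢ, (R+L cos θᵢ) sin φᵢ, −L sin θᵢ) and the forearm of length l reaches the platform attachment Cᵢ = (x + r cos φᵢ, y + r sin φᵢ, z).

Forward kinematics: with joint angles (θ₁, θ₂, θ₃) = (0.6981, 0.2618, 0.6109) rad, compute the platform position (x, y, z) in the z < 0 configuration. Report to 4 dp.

(-0.0423, 0.0471, -0.3095)

centre 1 = (0.2079·cos0.0°, 0.2079·sin0.0°, -0.1157) = (0.2079, 0.0000, -0.1157)
arm 2 at φ=120.0°: (R−r)+L cos θ2 = 0.2439;  centre 2 = (-0.1219, 0.2112, -0.0466)
arm 3 at φ=240.0°: (R−r)+L cos θ3 = 0.2174;  centre 3 = (-0.1087, -0.1883, -0.1032)
|centre ₂|²−|centre ₁|² = 0.0050;  |centre ₃|²−|centre ₁|² = 0.0013
[-0.6596 0.4224 0.1382]·P = 0.0050;  [-0.6332 -0.3766 0.0249]·P = 0.0013
det = 0.5159;  x = -0.0048+0.1213z,  y = 0.0045+-0.1378z
quadratic in z: (1.0337)z²+(0.1786)z+(-0.0438)=0, √Δ=0.4614 → z ∈ {-0.3095, 0.1368}; z = -0.3095 (taking z<0)
x = -0.0423, y = 0.0471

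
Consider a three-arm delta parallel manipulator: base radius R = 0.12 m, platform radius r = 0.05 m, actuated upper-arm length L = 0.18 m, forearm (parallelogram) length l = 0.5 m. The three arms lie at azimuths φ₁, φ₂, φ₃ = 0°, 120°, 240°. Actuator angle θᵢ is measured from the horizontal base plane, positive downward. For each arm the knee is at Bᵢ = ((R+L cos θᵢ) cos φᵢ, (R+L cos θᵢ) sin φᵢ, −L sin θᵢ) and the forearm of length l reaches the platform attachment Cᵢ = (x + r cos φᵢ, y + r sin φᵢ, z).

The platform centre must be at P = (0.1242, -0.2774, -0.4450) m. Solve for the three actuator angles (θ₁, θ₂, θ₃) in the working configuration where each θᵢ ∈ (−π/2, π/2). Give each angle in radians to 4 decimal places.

rotate P by −φ1: (0.1242, -0.2774, -0.4450)
  e−x'=-0.0542;  (l²−L²−(e−x')²−y'²−z²)/2L = -0.1675
  θ1 = atan2(B,A) + arccos(C/0.4483) = 0.2618
arm 2 (φ=120.0°): x'=-0.3023, y'=0.0311
  A cos θ + B sin θ = C:  0.3723·cos θ + -0.4450·sin θ = -0.3334
  √(A²+B²)=0.5802;  θ2 = -0.8741+2.1829 ≈ 1.3089
φ3=240.0° → target in arm frame (0.1781, 0.2463)
  A=-0.1081, B=-0.4450, C=(l²−L²−A²−y'²−z²)/(2L)=-0.1466
  γ=atan2(-0.4450,-0.1081)=-1.8092;  ψ=arccos(-0.3200)=1.8966;  θ3=γ+ψ≈0.0874

θ₁ = 0.2618, θ₂ = 1.3089, θ₃ = 0.0874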